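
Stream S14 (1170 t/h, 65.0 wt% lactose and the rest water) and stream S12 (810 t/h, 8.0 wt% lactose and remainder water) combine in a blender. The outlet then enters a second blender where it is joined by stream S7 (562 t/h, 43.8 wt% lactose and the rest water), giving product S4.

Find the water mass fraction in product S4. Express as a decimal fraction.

0.5785

Overall, product flow = 2542 t/h.
water in = 1170×0.350 + 810×0.920 + 562×0.562 = 1470.5 t/h.
water fraction in S4 = 0.5785.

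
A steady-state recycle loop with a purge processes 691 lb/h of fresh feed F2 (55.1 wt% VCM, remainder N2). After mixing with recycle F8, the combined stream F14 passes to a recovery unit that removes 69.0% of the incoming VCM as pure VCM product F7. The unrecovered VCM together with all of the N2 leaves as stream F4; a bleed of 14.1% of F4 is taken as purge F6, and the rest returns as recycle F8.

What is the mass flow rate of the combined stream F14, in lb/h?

N2 enters only via F2 and leaves only via the purge: 691×0.449 = 0.141×(N2 in F4), and the recovery unit passes all N2, so N2 in F14 = N2 in F4 = 2200.4 lb/h.
VCM in F14: m_A = 691×0.551 + (1−0.141)·(1−0.690)·m_A, so m_A = 380.74/0.7337 = 518.93 lb/h.
F14 = 518.93 + 2200.4 = 2719.3 lb/h.

2719 lb/h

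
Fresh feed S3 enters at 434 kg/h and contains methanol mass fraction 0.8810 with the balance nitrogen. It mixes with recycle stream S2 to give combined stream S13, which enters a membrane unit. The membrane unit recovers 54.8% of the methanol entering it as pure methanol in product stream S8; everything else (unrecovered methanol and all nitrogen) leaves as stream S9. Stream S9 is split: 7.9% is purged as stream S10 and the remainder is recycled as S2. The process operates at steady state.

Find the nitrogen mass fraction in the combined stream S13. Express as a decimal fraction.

nitrogen enters only via S3 and leaves only via the purge: 434×0.119 = 0.079×(nitrogen in S9), and the membrane unit passes all nitrogen, so nitrogen in S13 = nitrogen in S9 = 653.75 kg/h.
methanol in S13: m_A = 434×0.881 + (1−0.079)·(1−0.548)·m_A, so m_A = 382.35/0.5837 = 655.04 kg/h.
S13 = 655.04 + 653.75 = 1308.8 kg/h.
nitrogen fraction in S13 = 653.75/1308.8 = 0.4995.

0.4995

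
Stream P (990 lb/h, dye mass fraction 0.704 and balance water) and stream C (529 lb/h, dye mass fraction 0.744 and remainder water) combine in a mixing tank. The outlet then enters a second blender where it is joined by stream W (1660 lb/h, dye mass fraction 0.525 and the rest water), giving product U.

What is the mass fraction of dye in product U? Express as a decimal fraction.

Overall, product flow = 3179 lb/h.
dye in = 990×0.704 + 529×0.744 + 1660×0.525 = 1962 lb/h.
dye fraction in U = 0.617.

0.617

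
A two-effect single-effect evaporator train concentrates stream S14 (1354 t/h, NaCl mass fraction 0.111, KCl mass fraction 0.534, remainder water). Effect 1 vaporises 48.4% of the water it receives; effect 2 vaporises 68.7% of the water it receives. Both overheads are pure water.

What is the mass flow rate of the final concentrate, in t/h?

951 t/h

water in feed = 1354×0.355 = 480.67 t/h.
After stage 1: water left = (1−0.484)×480.67 = 248.03; stream total = 1121.4 t/h.
After stage 2: water left = (1−0.687)×248.03 = 77.632; final concentrate = 950.96 t/h.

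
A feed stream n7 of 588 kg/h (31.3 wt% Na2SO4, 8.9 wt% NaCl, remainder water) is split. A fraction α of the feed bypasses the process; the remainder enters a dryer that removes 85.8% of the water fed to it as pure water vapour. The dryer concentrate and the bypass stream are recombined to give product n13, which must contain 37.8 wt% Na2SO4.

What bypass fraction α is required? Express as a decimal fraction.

0.665

All 588×0.313 = 184.04 kg/h of Na2SO4 reaches n13, so n13 = 184.04/0.378 = 486.89 kg/h and vapour = 101.11 kg/h.
The evaporator receives (1−α)·588 of feed at 0.598 water and removes 0.858 of that water:
0.858×0.598×(1−α)×588 = 101.11
(1−α) = 101.11/301.69 = 0.3351;  α = 0.6649.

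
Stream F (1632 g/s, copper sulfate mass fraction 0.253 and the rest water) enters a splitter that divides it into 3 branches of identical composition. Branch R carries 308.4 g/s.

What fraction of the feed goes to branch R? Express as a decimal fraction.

0.189

Fraction to R = 308.4/1632 = 0.1890.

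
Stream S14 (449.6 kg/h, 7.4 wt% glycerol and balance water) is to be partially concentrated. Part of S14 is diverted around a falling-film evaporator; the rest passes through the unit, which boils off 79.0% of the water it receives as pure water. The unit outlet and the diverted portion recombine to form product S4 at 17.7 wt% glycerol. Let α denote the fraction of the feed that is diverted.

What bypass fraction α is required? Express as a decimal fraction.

0.205

All 449.6×0.074 = 33.27 kg/h of glycerol reaches S4, so S4 = 33.27/0.177 = 187.97 kg/h and vapour = 261.63 kg/h.
The evaporator receives (1−α)·449.6 of feed at 0.926 water and removes 0.790 of that water:
0.790×0.926×(1−α)×449.6 = 261.63
(1−α) = 261.63/328.9 = 0.7955;  α = 0.2045.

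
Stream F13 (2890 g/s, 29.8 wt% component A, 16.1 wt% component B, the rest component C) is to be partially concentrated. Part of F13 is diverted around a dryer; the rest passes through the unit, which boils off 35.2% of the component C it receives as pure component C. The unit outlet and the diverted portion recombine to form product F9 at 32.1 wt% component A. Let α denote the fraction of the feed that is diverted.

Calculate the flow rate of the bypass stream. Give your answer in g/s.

All 2890×0.298 = 861.22 g/s of component A reaches F9, so F9 = 861.22/0.321 = 2682.9 g/s and vapour = 207.07 g/s.
The evaporator receives (1−α)·2890 of feed at 0.541 component C and removes 0.352 of that component C:
0.352×0.541×(1−α)×2890 = 207.07
(1−α) = 207.07/550.35 = 0.3763;  α = 0.6237.
Bypass flow = 0.6237×2890 = 1802.6 g/s.

1803 g/s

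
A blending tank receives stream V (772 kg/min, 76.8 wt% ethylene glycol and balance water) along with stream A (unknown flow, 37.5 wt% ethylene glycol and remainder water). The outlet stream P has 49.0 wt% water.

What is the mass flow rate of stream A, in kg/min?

Let A be the unknown flow. Total out = 772 + A.
water balance: 179.1 + 0.625·A = 0.490·(772 + A)
(0.625 − 0.490)·A = 0.490×772 − 179.1 = 199.18
A = 199.18 / 0.135 = 1475.4 kg/min

1475 kg/min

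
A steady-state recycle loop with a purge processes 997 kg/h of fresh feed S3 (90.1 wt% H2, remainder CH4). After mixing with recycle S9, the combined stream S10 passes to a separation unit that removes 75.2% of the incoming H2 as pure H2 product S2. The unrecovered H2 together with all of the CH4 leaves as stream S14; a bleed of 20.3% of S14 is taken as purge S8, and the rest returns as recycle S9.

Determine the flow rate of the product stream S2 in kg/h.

H2 in S10: m_A = 997×0.901 + (1−0.203)·(1−0.752)·m_A, so m_A = 898.3/0.8023 = 1119.6 kg/h.
Product S2 = 0.752×1119.6 = 841.93 kg/h.

841.9 kg/h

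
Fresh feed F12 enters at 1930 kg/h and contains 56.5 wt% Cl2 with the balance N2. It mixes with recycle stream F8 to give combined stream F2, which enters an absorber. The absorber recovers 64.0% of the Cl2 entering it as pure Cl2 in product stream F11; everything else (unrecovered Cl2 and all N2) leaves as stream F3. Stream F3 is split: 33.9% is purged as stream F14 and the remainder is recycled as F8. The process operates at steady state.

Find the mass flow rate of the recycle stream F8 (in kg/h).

1978 kg/h

N2 enters only via F12 and leaves only via the purge: 1930×0.435 = 0.339×(N2 in F3), and the absorber passes all N2, so N2 in F2 = N2 in F3 = 2476.5 kg/h.
Cl2 in F2: m_A = 1930×0.565 + (1−0.339)·(1−0.640)·m_A, so m_A = 1090.4/0.7620 = 1431 kg/h.
F3 = (1−0.640)×1431 + 2476.5 = 2991.7 kg/h.
Recycle F8 = (1−0.339)×2991.7 = 1977.5 kg/h.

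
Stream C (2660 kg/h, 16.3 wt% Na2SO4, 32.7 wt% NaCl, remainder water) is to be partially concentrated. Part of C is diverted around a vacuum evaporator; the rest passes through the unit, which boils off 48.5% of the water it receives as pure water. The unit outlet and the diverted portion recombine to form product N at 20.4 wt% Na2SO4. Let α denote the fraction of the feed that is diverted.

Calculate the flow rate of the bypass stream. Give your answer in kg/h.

498.7 kg/h

All 2660×0.163 = 433.58 kg/h of Na2SO4 reaches N, so N = 433.58/0.204 = 2125.4 kg/h and vapour = 534.61 kg/h.
The evaporator receives (1−α)·2660 of feed at 0.510 water and removes 0.485 of that water:
0.485×0.510×(1−α)×2660 = 534.61
(1−α) = 534.61/657.95 = 0.8125;  α = 0.1875.
Bypass flow = 0.1875×2660 = 498.66 kg/h.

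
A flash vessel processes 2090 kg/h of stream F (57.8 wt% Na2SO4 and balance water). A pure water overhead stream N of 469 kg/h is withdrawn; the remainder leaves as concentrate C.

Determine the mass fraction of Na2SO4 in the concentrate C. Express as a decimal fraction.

Na2SO4 is not removed: 2090×0.578 = 1208 kg/h of Na2SO4 enters C.
Concentrate = 2090 − 469 = 1621 kg/h.
Mass fraction = 1208/1621 = 0.7452.

0.7452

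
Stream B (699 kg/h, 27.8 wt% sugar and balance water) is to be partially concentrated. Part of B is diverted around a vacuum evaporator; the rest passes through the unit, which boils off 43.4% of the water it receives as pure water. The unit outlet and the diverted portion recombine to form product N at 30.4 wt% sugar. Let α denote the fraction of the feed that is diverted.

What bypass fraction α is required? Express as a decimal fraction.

All 699×0.278 = 194.32 kg/h of sugar reaches N, so N = 194.32/0.304 = 639.22 kg/h and vapour = 59.783 kg/h.
The evaporator receives (1−α)·699 of feed at 0.722 water and removes 0.434 of that water:
0.434×0.722×(1−α)×699 = 59.783
(1−α) = 59.783/219.03 = 0.2729;  α = 0.7271.

0.727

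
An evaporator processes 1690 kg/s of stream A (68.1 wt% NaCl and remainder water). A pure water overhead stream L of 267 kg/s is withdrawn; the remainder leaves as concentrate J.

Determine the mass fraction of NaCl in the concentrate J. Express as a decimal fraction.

NaCl is not removed: 1690×0.681 = 1150.9 kg/s of NaCl enters J.
Concentrate = 1690 − 267 = 1423 kg/s.
Mass fraction = 1150.9/1423 = 0.809.

0.809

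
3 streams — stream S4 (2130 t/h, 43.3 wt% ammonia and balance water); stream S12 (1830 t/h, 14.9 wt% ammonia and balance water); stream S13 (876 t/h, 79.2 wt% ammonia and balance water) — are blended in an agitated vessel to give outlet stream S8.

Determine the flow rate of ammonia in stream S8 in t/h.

ammonia out = ammonia in = 2130×0.433 + 1830×0.149 + 876×0.792 = 1888.8 t/h.

1889 t/h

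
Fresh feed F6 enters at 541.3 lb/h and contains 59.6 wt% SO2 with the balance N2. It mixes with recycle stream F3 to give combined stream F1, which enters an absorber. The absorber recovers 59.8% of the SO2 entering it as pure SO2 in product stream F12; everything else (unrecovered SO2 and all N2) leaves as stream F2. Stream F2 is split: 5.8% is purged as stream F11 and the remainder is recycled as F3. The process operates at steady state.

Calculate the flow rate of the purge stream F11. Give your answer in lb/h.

N2 enters only via F6 and leaves only via the purge: 541.3×0.404 = 0.058×(N2 in F2), and the absorber passes all N2, so N2 in F1 = N2 in F2 = 3770.4 lb/h.
SO2 in F1: m_A = 541.3×0.596 + (1−0.058)·(1−0.598)·m_A, so m_A = 322.61/0.6213 = 519.24 lb/h.
F2 = (1−0.598)×519.24 + 3770.4 = 3979.2 lb/h.
Purge F11 = 0.058×3979.2 = 230.79 lb/h.

230.8 lb/h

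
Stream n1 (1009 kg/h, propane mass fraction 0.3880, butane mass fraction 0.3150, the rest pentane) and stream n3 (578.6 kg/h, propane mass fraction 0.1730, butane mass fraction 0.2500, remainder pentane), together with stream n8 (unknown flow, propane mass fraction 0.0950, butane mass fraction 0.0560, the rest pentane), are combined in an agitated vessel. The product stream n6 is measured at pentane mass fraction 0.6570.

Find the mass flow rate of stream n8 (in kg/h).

2133 kg/h

Let n8 be the unknown flow. Total out = 1587.6 + n8.
pentane balance: 633.53 + 0.849·n8 = 0.657·(1587.6 + n8)
(0.849 − 0.657)·n8 = 0.657×1587.6 − 633.53 = 409.53
n8 = 409.53 / 0.192 = 2133 kg/h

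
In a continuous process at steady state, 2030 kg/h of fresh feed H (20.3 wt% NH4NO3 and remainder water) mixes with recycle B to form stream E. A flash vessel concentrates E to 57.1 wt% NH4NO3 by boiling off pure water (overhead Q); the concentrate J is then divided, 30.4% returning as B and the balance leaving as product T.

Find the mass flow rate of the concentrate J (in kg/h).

Overall NH4NO3 balance (none leaves overhead): NH4NO3 in fresh feed = NH4NO3 in product, i.e. 2030×0.203 = (1−0.304)·J·0.571.
J = 412.09/(0.571×0.696) = 1036.9 kg/h.

1037 kg/h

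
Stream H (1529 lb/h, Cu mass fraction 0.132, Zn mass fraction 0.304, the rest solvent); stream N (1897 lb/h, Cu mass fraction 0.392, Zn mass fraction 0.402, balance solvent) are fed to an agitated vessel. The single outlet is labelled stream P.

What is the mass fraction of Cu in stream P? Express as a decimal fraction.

Total flow out = 1529 + 1897 = 3426 lb/h.
Cu in = 1529×0.132 + 1897×0.392 = 945.45 lb/h.
Cu mass fraction in P = 945.45/3426 = 0.276.

0.276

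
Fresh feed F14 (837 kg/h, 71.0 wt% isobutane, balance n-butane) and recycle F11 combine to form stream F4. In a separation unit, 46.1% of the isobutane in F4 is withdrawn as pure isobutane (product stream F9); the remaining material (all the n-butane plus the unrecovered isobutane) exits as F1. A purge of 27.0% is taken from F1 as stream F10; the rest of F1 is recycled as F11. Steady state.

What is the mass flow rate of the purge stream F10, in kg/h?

n-butane enters only via F14 and leaves only via the purge: 837×0.290 = 0.270×(n-butane in F1), and the separation unit passes all n-butane, so n-butane in F4 = n-butane in F1 = 899 kg/h.
isobutane in F4: m_A = 837×0.710 + (1−0.270)·(1−0.461)·m_A, so m_A = 594.27/0.6065 = 979.79 kg/h.
F1 = (1−0.461)×979.79 + 899 = 1427.1 kg/h.
Purge F10 = 0.270×1427.1 = 385.32 kg/h.

385.3 kg/h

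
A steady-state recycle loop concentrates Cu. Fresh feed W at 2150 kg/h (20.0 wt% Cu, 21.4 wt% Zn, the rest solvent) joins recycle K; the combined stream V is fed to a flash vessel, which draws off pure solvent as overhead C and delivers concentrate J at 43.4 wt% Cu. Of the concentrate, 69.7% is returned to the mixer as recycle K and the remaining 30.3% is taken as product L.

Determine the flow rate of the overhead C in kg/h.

Overall Cu balance (none leaves overhead): Cu in fresh feed = Cu in product, i.e. 2150×0.200 = (1−0.697)·J·0.434.
J = 430/(0.434×0.303) = 3269.9 kg/h.
Recycle K = 0.697×3269.9 = 2279.1 kg/h.
Combined feed V = 2150 + 2279.1 = 4429.1 kg/h.
Overhead C = V − J = 4429.1 − 3269.9 = 1159.2 kg/h.

1159 kg/h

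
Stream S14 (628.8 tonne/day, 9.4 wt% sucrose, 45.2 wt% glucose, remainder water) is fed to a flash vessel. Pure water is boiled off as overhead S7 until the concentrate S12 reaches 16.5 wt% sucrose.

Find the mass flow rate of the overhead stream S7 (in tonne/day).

270.6 tonne/day

sucrose is conserved: 628.8×0.094 = 59.107 tonne/day all reports to the concentrate.
Concentrate = 59.107/(target fraction) = 358.23 tonne/day.
Overhead = 628.8 − 358.23 = 270.57 tonne/day.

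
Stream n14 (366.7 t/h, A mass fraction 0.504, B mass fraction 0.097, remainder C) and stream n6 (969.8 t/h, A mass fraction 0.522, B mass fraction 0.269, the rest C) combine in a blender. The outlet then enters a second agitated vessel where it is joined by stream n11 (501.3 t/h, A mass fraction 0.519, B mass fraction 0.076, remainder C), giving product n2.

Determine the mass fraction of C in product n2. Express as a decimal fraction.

Overall, product flow = 1837.8 t/h.
C in = 366.7×0.399 + 969.8×0.209 + 501.3×0.405 = 552.03 t/h.
C fraction in n2 = 0.300.

0.300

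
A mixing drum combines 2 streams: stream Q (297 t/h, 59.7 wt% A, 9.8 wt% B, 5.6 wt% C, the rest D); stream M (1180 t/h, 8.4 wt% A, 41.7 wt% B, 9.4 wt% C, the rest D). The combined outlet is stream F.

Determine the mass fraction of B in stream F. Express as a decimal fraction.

Total flow out = 297 + 1180 = 1477 t/h.
B in = 297×0.098 + 1180×0.417 = 521.17 t/h.
B mass fraction in F = 521.17/1477 = 0.3529.

0.3529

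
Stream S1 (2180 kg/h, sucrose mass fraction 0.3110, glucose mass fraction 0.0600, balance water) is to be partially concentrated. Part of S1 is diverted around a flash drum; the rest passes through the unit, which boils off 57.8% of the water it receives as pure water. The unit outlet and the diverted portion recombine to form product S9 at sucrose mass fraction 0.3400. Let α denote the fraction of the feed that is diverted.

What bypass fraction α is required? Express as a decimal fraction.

0.765

All 2180×0.311 = 677.98 kg/h of sucrose reaches S9, so S9 = 677.98/0.340 = 1994.1 kg/h and vapour = 185.94 kg/h.
The evaporator receives (1−α)·2180 of feed at 0.629 water and removes 0.578 of that water:
0.578×0.629×(1−α)×2180 = 185.94
(1−α) = 185.94/792.57 = 0.2346;  α = 0.7654.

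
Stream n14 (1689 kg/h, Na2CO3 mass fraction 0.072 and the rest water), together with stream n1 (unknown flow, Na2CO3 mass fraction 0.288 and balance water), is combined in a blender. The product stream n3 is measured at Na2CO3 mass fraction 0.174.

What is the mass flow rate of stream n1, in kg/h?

Let n1 be the unknown flow. Total out = 1689 + n1.
Na2CO3 balance: 121.61 + 0.288·n1 = 0.174·(1689 + n1)
(0.288 − 0.174)·n1 = 0.174×1689 − 121.61 = 172.28
n1 = 172.28 / 0.114 = 1511.2 kg/h

1511 kg/h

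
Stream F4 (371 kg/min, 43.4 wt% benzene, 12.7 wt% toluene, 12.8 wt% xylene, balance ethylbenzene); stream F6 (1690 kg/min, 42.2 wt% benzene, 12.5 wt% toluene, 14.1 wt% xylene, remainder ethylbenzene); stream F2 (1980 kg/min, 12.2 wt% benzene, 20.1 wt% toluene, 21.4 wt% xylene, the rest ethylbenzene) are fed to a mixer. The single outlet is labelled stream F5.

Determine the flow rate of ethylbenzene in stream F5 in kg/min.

1559 kg/min

ethylbenzene out = ethylbenzene in = 371×0.311 + 1690×0.312 + 1980×0.463 = 1559.4 kg/min.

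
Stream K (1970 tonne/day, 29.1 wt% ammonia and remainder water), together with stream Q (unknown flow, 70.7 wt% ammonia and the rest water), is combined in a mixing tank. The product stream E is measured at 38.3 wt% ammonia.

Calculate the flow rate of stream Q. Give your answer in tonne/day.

559.4 tonne/day

Let Q be the unknown flow. Total out = 1970 + Q.
ammonia balance: 573.27 + 0.707·Q = 0.383·(1970 + Q)
(0.707 − 0.383)·Q = 0.383×1970 − 573.27 = 181.24
Q = 181.24 / 0.324 = 559.38 tonne/day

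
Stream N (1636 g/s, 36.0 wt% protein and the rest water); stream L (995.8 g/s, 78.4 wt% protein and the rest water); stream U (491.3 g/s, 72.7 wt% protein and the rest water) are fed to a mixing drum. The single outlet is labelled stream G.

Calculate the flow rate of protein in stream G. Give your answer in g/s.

1727 g/s

protein out = protein in = 1636×0.360 + 995.8×0.784 + 491.3×0.727 = 1726.8 g/s.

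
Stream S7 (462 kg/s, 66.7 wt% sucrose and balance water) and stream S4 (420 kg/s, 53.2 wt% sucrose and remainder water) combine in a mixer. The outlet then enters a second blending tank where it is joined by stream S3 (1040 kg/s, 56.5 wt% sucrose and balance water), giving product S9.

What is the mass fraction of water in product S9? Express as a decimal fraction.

Overall, product flow = 1922 kg/s.
water in = 462×0.333 + 420×0.468 + 1040×0.435 = 802.81 kg/s.
water fraction in S9 = 0.418.

0.418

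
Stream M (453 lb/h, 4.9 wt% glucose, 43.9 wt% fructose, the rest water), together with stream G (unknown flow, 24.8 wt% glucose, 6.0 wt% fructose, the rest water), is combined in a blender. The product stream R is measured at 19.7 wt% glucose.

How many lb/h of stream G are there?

Let G be the unknown flow. Total out = 453 + G.
glucose balance: 22.197 + 0.248·G = 0.197·(453 + G)
(0.248 − 0.197)·G = 0.197×453 − 22.197 = 67.044
G = 67.044 / 0.051 = 1314.6 lb/h

1315 lb/h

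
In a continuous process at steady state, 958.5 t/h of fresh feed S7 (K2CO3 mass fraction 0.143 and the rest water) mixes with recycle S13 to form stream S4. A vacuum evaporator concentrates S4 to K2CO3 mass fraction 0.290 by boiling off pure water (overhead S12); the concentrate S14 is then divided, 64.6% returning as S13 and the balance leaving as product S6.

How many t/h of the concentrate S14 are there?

1335 t/h

Overall K2CO3 balance (none leaves overhead): K2CO3 in fresh feed = K2CO3 in product, i.e. 958.5×0.143 = (1−0.646)·S14·0.290.
S14 = 137.07/(0.290×0.354) = 1335.1 t/h.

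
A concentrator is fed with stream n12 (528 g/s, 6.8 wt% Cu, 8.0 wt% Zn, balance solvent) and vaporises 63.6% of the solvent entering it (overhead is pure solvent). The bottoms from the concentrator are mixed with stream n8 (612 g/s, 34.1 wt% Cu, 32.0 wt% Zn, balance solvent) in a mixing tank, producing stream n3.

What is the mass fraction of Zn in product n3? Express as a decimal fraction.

0.2788

Vapour removed = 0.636×0.852×528 = 286.11 g/s; concentrate = 241.89 g/s.
Zn reaching the mixer = 42.24 (from concentrate) + 612×0.320 = 238.08 g/s.
Product flow = 241.89 + 612 = 853.89 g/s; Zn fraction = 0.2788.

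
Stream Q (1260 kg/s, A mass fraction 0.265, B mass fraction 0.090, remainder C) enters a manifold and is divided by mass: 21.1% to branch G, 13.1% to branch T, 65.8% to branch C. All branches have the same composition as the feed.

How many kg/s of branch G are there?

265.9 kg/s

Branch G flow = 0.211×1260 = 265.86 kg/s.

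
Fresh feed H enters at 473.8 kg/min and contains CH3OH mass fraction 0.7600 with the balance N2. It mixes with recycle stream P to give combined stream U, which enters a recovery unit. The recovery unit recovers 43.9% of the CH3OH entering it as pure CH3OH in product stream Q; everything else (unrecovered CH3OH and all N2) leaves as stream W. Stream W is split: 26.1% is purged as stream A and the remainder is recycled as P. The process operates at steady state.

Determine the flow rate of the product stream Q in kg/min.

CH3OH in U: m_A = 473.8×0.760 + (1−0.261)·(1−0.439)·m_A, so m_A = 360.09/0.5854 = 615.09 kg/min.
Product Q = 0.439×615.09 = 270.03 kg/min.

270 kg/min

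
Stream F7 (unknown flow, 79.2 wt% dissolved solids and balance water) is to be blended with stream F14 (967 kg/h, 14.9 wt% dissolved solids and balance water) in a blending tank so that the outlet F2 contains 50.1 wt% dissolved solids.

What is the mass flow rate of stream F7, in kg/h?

Let F7 be the unknown flow. Total out = 967 + F7.
dissolved solids balance: 144.08 + 0.792·F7 = 0.501·(967 + F7)
(0.792 − 0.501)·F7 = 0.501×967 − 144.08 = 340.38
F7 = 340.38 / 0.291 = 1169.7 kg/h

1170 kg/h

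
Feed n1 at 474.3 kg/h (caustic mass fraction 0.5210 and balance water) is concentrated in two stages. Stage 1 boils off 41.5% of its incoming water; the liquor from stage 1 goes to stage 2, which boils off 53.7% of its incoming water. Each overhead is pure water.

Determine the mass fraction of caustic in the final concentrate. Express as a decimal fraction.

water in feed = 474.3×0.479 = 227.19 kg/h.
After stage 1: water left = (1−0.415)×227.19 = 132.91; stream total = 380.02 kg/h.
After stage 2: water left = (1−0.537)×132.91 = 61.535; final concentrate = 308.65 kg/h.
caustic fraction = 247.11/308.65 = 0.8006.

0.8006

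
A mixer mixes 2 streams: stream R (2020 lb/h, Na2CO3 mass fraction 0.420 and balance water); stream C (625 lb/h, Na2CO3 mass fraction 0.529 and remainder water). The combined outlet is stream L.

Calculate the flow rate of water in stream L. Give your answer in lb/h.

water out = water in = 2020×0.580 + 625×0.471 = 1466 lb/h.

1466 lb/h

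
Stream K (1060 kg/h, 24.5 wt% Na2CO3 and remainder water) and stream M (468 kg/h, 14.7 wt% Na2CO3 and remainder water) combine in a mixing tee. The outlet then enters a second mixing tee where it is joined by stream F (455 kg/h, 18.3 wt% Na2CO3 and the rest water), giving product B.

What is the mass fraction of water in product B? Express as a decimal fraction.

Overall, product flow = 1983 kg/h.
water in = 1060×0.755 + 468×0.853 + 455×0.817 = 1571.2 kg/h.
water fraction in B = 0.792.

0.792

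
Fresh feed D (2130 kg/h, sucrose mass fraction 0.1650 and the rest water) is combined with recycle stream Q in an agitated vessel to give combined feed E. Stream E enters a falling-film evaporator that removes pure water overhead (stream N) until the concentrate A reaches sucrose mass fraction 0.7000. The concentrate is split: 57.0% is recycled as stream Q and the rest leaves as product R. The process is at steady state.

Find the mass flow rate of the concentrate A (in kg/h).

1168 kg/h

Overall sucrose balance (none leaves overhead): sucrose in fresh feed = sucrose in product, i.e. 2130×0.165 = (1−0.570)·A·0.700.
A = 351.45/(0.700×0.430) = 1167.6 kg/h.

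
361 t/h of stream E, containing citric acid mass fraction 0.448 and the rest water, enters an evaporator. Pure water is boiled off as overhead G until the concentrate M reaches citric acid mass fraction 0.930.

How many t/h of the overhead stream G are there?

187.1 t/h

citric acid is conserved: 361×0.448 = 161.73 t/h all reports to the concentrate.
Concentrate = 161.73/(target fraction) = 173.9 t/h.
Overhead = 361 − 173.9 = 187.1 t/h.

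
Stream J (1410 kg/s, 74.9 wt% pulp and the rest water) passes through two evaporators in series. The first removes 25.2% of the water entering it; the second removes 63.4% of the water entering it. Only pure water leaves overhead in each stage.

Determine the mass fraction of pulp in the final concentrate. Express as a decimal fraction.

0.916

water in feed = 1410×0.251 = 353.91 kg/s.
After stage 1: water left = (1−0.252)×353.91 = 264.72; stream total = 1320.8 kg/s.
After stage 2: water left = (1−0.634)×264.72 = 96.889; final concentrate = 1153 kg/s.
pulp fraction = 1056.1/1153 = 0.916.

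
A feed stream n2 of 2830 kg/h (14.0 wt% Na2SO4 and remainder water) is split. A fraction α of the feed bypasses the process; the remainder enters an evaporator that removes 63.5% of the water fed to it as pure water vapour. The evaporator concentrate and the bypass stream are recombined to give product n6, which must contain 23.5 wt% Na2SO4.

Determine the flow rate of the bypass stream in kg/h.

735.1 kg/h

All 2830×0.140 = 396.2 kg/h of Na2SO4 reaches n6, so n6 = 396.2/0.235 = 1686 kg/h and vapour = 1144 kg/h.
The evaporator receives (1−α)·2830 of feed at 0.860 water and removes 0.635 of that water:
0.635×0.860×(1−α)×2830 = 1144
(1−α) = 1144/1545.5 = 0.7403;  α = 0.2597.
Bypass flow = 0.2597×2830 = 735.07 kg/h.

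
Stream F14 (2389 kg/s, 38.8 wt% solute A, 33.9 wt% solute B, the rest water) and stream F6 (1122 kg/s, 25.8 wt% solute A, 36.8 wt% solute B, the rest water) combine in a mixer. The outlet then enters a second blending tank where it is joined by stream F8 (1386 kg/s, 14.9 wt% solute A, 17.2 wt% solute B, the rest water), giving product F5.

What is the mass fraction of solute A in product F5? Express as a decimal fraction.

0.291

Overall, product flow = 4897 kg/s.
solute A in = 2389×0.388 + 1122×0.258 + 1386×0.149 = 1422.9 kg/s.
solute A fraction in F5 = 0.291.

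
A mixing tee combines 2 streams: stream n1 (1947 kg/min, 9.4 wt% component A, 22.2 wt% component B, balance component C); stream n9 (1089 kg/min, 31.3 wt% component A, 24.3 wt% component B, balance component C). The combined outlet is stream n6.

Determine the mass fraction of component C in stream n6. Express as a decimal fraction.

Total flow out = 1947 + 1089 = 3036 kg/min.
component C in = 1947×0.684 + 1089×0.444 = 1815.3 kg/min.
component C mass fraction in n6 = 1815.3/3036 = 0.598.

0.598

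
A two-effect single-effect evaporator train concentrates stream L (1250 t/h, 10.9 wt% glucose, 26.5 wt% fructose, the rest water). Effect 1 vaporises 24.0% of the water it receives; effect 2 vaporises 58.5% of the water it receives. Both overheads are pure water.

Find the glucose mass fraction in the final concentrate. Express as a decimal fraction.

0.191

water in feed = 1250×0.626 = 782.5 t/h.
After stage 1: water left = (1−0.240)×782.5 = 594.7; stream total = 1062.2 t/h.
After stage 2: water left = (1−0.585)×594.7 = 246.8; final concentrate = 714.3 t/h.
glucose fraction = 136.25/714.3 = 0.191.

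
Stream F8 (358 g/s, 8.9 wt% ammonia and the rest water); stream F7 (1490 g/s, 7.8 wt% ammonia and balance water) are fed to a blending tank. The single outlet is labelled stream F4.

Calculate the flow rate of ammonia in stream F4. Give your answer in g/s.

148.1 g/s

ammonia out = ammonia in = 358×0.089 + 1490×0.078 = 148.08 g/s.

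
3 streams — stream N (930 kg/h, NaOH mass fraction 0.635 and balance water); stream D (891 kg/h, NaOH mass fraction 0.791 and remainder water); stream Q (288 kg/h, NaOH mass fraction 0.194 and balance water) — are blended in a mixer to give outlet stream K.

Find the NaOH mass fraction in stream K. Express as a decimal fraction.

Total flow out = 930 + 891 + 288 = 2109 kg/h.
NaOH in = 930×0.635 + 891×0.791 + 288×0.194 = 1351.2 kg/h.
NaOH mass fraction in K = 1351.2/2109 = 0.641.

0.641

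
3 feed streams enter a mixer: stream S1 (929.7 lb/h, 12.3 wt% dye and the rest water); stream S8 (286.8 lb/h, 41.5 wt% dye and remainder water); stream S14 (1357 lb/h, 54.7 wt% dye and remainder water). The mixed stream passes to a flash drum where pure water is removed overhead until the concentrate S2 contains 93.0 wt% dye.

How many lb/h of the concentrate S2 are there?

dye entering = 929.7×0.123 + 286.8×0.415 + 1357×0.547 = 975.65 lb/h.
All dye reports to S2, so S2 = 975.65/0.930 = 1049.1 lb/h.

1049 lb/h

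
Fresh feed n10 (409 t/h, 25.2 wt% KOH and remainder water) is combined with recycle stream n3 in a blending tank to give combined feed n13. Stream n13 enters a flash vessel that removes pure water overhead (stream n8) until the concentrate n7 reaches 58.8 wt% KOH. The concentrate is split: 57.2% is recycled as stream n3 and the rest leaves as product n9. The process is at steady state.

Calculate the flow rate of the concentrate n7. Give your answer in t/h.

409.5 t/h

Overall KOH balance (none leaves overhead): KOH in fresh feed = KOH in product, i.e. 409×0.252 = (1−0.572)·n7·0.588.
n7 = 103.07/(0.588×0.428) = 409.55 t/h.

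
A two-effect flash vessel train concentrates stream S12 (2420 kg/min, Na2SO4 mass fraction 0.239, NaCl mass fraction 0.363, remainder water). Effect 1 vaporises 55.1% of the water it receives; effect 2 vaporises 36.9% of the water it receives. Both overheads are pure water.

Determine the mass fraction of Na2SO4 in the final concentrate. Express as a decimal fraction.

0.334

water in feed = 2420×0.398 = 963.16 kg/min.
After stage 1: water left = (1−0.551)×963.16 = 432.46; stream total = 1889.3 kg/min.
After stage 2: water left = (1−0.369)×432.46 = 272.88; final concentrate = 1729.7 kg/min.
Na2SO4 fraction = 578.38/1729.7 = 0.334.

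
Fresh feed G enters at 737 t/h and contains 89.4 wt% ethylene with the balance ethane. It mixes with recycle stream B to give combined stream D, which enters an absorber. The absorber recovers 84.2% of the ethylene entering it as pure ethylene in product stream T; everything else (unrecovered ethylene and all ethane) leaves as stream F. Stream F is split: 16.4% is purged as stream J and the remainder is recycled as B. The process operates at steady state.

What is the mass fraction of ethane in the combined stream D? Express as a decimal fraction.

0.386

ethane enters only via G and leaves only via the purge: 737×0.106 = 0.164×(ethane in F), and the absorber passes all ethane, so ethane in D = ethane in F = 476.35 t/h.
ethylene in D: m_A = 737×0.894 + (1−0.164)·(1−0.842)·m_A, so m_A = 658.88/0.8679 = 759.15 t/h.
D = 759.15 + 476.35 = 1235.5 t/h.
ethane fraction in D = 476.35/1235.5 = 0.386.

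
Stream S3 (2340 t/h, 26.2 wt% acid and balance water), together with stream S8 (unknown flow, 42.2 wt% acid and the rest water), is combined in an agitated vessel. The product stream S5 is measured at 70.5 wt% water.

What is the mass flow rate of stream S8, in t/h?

Let S8 be the unknown flow. Total out = 2340 + S8.
water balance: 1726.9 + 0.578·S8 = 0.705·(2340 + S8)
(0.578 − 0.705)·S8 = 0.705×2340 − 1726.9 = -77.22
S8 = -77.22 / -0.127 = 608.03 t/h

608 t/h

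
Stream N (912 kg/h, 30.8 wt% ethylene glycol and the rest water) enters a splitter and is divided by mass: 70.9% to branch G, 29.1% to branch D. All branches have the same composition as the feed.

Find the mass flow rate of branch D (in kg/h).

Branch D flow = 0.291×912 = 265.39 kg/h.

265.4 kg/h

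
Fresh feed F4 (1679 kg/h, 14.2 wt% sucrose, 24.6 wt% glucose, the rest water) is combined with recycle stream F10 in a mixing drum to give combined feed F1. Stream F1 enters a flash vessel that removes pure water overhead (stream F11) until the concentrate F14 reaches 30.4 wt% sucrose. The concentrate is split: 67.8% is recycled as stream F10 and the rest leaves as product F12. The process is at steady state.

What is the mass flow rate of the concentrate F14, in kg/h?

2436 kg/h

Overall sucrose balance (none leaves overhead): sucrose in fresh feed = sucrose in product, i.e. 1679×0.142 = (1−0.678)·F14·0.304.
F14 = 238.42/(0.304×0.322) = 2435.6 kg/h.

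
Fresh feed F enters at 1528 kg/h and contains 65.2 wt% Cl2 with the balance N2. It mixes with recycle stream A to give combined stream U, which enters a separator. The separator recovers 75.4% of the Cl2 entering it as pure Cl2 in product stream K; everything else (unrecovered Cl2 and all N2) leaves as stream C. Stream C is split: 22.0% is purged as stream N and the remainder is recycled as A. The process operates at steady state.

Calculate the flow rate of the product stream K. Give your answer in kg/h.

929.5 kg/h

Cl2 in U: m_A = 1528×0.652 + (1−0.220)·(1−0.754)·m_A, so m_A = 996.26/0.8081 = 1232.8 kg/h.
Product K = 0.754×1232.8 = 929.54 kg/h.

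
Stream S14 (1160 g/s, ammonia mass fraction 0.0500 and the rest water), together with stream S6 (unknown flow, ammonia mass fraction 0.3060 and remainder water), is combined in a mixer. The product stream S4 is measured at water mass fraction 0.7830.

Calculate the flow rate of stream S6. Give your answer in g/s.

Let S6 be the unknown flow. Total out = 1160 + S6.
water balance: 1102 + 0.694·S6 = 0.783·(1160 + S6)
(0.694 − 0.783)·S6 = 0.783×1160 − 1102 = -193.72
S6 = -193.72 / -0.089 = 2176.6 g/s

2177 g/s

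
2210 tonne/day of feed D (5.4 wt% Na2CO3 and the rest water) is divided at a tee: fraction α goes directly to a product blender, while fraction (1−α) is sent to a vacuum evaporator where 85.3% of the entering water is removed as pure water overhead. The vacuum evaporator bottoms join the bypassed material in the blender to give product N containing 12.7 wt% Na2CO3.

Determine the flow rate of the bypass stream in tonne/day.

635.8 tonne/day

All 2210×0.054 = 119.34 tonne/day of Na2CO3 reaches N, so N = 119.34/0.127 = 939.69 tonne/day and vapour = 1270.3 tonne/day.
The evaporator receives (1−α)·2210 of feed at 0.946 water and removes 0.853 of that water:
0.853×0.946×(1−α)×2210 = 1270.3
(1−α) = 1270.3/1783.3 = 0.7123;  α = 0.2877.
Bypass flow = 0.2877×2210 = 635.76 tonne/day.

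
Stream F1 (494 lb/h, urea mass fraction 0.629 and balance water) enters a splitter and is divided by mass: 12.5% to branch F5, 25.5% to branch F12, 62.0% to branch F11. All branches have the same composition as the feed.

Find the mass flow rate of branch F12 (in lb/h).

Branch F12 flow = 0.255×494 = 125.97 lb/h.

126 lb/h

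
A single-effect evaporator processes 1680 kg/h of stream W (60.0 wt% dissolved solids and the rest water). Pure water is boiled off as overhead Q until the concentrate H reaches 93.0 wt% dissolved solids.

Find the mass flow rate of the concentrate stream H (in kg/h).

dissolved solids is conserved: 1680×0.600 = 1008 kg/h all reports to the concentrate.
Concentrate = 1008/(target fraction) = 1083.9 kg/h.

1084 kg/h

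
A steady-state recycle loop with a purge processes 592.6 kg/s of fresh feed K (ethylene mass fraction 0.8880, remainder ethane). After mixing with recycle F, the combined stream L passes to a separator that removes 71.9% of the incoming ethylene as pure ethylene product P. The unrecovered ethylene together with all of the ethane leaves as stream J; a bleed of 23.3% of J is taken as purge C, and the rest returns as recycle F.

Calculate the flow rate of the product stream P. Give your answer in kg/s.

482.3 kg/s

ethylene in L: m_A = 592.6×0.888 + (1−0.233)·(1−0.719)·m_A, so m_A = 526.23/0.7845 = 670.81 kg/s.
Product P = 0.719×670.81 = 482.31 kg/s.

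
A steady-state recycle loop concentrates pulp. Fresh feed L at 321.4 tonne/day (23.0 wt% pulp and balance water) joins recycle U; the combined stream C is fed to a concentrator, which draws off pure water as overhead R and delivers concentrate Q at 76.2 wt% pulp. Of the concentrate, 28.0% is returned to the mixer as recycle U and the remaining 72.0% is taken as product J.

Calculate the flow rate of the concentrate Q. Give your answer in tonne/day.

134.7 tonne/day

Overall pulp balance (none leaves overhead): pulp in fresh feed = pulp in product, i.e. 321.4×0.230 = (1−0.280)·Q·0.762.
Q = 73.922/(0.762×0.720) = 134.74 tonne/day.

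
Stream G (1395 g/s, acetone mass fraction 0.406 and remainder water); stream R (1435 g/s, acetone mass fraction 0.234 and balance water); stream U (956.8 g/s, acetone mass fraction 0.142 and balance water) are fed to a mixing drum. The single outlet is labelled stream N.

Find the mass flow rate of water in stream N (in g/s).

2749 g/s

water out = water in = 1395×0.594 + 1435×0.766 + 956.8×0.858 = 2748.8 g/s.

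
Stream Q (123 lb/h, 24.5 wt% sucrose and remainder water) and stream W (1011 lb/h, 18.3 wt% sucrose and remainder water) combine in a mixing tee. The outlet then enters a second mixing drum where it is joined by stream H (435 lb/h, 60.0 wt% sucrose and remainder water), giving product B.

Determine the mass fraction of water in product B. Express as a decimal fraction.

Overall, product flow = 1569 lb/h.
water in = 123×0.755 + 1011×0.817 + 435×0.400 = 1092.9 lb/h.
water fraction in B = 0.6965.

0.6965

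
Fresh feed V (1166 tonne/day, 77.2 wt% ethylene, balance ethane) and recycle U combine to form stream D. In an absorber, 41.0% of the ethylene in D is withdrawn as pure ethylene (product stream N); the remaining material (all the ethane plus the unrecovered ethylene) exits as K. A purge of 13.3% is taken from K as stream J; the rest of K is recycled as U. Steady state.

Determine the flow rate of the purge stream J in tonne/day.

ethane enters only via V and leaves only via the purge: 1166×0.228 = 0.133×(ethane in K), and the absorber passes all ethane, so ethane in D = ethane in K = 1998.9 tonne/day.
ethylene in D: m_A = 1166×0.772 + (1−0.133)·(1−0.410)·m_A, so m_A = 900.15/0.4885 = 1842.8 tonne/day.
K = (1−0.410)×1842.8 + 1998.9 = 3086.1 tonne/day.
Purge J = 0.133×3086.1 = 410.45 tonne/day.

410.5 tonne/day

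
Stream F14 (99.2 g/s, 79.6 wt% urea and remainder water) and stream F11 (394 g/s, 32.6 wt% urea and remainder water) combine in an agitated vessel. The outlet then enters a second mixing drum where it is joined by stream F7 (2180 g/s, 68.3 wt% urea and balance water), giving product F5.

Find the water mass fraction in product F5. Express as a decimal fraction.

0.3654

Overall, product flow = 2673.2 g/s.
water in = 99.2×0.204 + 394×0.674 + 2180×0.317 = 976.85 g/s.
water fraction in F5 = 0.3654.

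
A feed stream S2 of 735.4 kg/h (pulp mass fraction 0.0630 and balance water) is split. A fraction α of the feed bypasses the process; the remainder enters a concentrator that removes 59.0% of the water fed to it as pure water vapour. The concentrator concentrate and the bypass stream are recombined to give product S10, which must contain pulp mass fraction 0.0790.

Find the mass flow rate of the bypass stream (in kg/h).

466 kg/h

All 735.4×0.063 = 46.33 kg/h of pulp reaches S10, so S10 = 46.33/0.079 = 586.46 kg/h and vapour = 148.94 kg/h.
The evaporator receives (1−α)·735.4 of feed at 0.937 water and removes 0.590 of that water:
0.590×0.937×(1−α)×735.4 = 148.94
(1−α) = 148.94/406.55 = 0.3664;  α = 0.6336.
Bypass flow = 0.6336×735.4 = 465.98 kg/h.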